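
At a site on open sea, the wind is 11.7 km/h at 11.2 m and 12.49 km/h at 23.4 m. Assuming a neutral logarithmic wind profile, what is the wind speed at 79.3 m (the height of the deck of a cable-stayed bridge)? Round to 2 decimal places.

13.80 km/h

Log law: V ∝ ln(z/z₀). From the pair, with r = V₁/V₂ = 0.93675,
ln z₀ = (ln z₁ − r·ln z₂)/(1 − r) = (2.4159 − 0.93675×3.1527)/0.06325 = -8.4965 → z₀ = 0.0002042 m
V₃ = V₁ · ln(z₃/z₀)/ln(z₁/z₀) = 11.7 × 12.8698/10.9124 = 13.7986 km/h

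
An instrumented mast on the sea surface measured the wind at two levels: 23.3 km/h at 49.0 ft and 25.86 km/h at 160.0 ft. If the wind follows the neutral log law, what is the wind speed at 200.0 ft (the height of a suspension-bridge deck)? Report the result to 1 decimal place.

26.3 km/h

Log law: V ∝ ln(z/z₀). From the pair, with r = V₁/V₂ = 0.90101,
ln z₀ = (ln z₁ − r·ln z₂)/(1 − r) = (3.8918 − 0.90101×5.0752)/0.09899 = -6.8785 → z₀ = 0.001030 ft
V₃ = V₁ · ln(z₃/z₀)/ln(z₁/z₀) = 23.3 × 12.1769/10.7704 = 26.3427 km/h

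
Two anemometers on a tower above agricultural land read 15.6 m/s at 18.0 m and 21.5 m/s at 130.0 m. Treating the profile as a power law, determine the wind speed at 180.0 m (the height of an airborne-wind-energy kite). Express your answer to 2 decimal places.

22.67 m/s

First find α: α = ln(V₂/V₁)/ln(z₂/z₁) = ln(21.5/15.6)/ln(130.0/18.0) = 0.32078/1.97716 = 0.1622
Extrapolate from 130.0 m to 180.0 m: V₃ = 21.5 × (180.0/130.0)^0.1622 = 21.5 × 1.0542 = 22.6657 m/s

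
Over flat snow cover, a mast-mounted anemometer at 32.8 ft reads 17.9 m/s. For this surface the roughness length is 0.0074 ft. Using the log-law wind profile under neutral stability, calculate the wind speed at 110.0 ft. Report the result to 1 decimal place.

20.5 m/s

Log law: V(z) ∝ ln(z/z₀), so V₂/V₁ = ln(z₂/z₀) / ln(z₁/z₀).
ln(110.0/0.0074) = 9.6068, ln(32.8/0.0074) = 8.3967
V₂ = 17.9 × 9.6068/8.3967 = 17.9 × 1.1441 = 20.4796 m/s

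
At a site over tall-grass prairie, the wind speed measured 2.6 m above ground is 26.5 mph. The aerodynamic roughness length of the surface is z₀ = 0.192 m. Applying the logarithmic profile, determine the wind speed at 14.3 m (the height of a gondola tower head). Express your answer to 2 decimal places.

Log law: V(z) ∝ ln(z/z₀), so V₂/V₁ = ln(z₂/z₀) / ln(z₁/z₀).
ln(14.3/0.192) = 4.3105, ln(2.6/0.192) = 2.6058
V₂ = 26.5 × 4.3105/2.6058 = 26.5 × 1.6542 = 43.8368 mph

43.84 mph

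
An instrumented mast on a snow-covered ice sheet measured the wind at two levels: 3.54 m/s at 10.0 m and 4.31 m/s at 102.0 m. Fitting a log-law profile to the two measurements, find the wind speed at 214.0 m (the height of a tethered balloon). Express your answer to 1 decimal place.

Log law: V ∝ ln(z/z₀). From the pair, with r = V₁/V₂ = 0.82135,
ln z₀ = (ln z₁ − r·ln z₂)/(1 − r) = (2.3026 − 0.82135×4.6250)/0.17865 = -8.3744 → z₀ = 0.0002307 m
V₃ = V₁ · ln(z₃/z₀)/ln(z₁/z₀) = 3.54 × 13.7403/10.6770 = 4.5557 m/s

4.6 m/s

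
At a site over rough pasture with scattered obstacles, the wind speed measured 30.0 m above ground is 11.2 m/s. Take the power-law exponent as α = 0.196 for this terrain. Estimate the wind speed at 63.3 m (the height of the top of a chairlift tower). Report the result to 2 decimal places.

Power-law profile: V₂ = V₁ · (z₂/z₁)^α
V₂ = 11.2 × (63.3/30.0)^0.196 = 11.2 × (2.1100)^0.196
    = 11.2 × 1.1576 = 12.9651 m/s

12.97 m/s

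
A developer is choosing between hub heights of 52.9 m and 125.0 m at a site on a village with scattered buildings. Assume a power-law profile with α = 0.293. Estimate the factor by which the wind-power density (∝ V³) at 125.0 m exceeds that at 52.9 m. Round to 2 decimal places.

Speed ratio: V_B/V_A = (z_B/z_A)^α = (125.0/52.9)^0.293 = (2.3629)^0.293 = 1.28654
Power-density ratio: P_B/P_A = (V_B/V_A)³ = (1.28654)³ = 2.12944

2.13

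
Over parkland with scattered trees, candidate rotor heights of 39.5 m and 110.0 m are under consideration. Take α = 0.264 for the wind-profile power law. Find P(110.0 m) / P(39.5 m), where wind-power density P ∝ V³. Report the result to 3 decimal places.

2.250

Speed ratio: V_B/V_A = (z_B/z_A)^α = (110.0/39.5)^0.264 = (2.7848)^0.264 = 1.31047
Power-density ratio: P_B/P_A = (V_B/V_A)³ = (1.31047)³ = 2.25050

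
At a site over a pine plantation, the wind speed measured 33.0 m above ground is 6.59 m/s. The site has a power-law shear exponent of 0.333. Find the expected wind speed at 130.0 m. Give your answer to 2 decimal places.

10.40 m/s

Power-law profile: V₂ = V₁ · (z₂/z₁)^α
V₂ = 6.59 × (130.0/33.0)^0.333 = 6.59 × (3.9394)^0.333
    = 6.59 × 1.5786 = 10.4031 m/s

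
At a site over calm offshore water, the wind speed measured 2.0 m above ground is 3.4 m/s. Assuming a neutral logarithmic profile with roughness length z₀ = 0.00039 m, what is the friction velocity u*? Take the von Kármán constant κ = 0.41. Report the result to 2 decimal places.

Log law: V(z) = (u*/κ) · ln(z/z₀) ⇒ u* = κ · V / ln(z/z₀)
u* = 0.41 × 3.4 / ln(2.0/0.00039) = 0.41 × 3.4 / 8.5425
   = 1.3940 / 8.5425 = 0.1632 m/s

u* ≈ 0.16 m/s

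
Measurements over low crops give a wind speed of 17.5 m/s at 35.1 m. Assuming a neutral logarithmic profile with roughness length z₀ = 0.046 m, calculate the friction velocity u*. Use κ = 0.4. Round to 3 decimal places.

u* ≈ 1.055 m/s

Log law: V(z) = (u*/κ) · ln(z/z₀) ⇒ u* = κ · V / ln(z/z₀)
u* = 0.4 × 17.5 / ln(35.1/0.046) = 0.4 × 17.5 / 6.6373
   = 7.0000 / 6.6373 = 1.0546 m/s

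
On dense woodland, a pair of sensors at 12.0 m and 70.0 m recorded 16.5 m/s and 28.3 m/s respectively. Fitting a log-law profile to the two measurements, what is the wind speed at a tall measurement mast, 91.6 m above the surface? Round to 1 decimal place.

Log law: V ∝ ln(z/z₀). From the pair, with r = V₁/V₂ = 0.58304,
ln z₀ = (ln z₁ − r·ln z₂)/(1 − r) = (2.4849 − 0.58304×4.2485)/0.41696 = 0.0189 → z₀ = 1.019 m
V₃ = V₁ · ln(z₃/z₀)/ln(z₁/z₀) = 16.5 × 4.4986/2.4660 = 30.0994 m/s

30.1 m/s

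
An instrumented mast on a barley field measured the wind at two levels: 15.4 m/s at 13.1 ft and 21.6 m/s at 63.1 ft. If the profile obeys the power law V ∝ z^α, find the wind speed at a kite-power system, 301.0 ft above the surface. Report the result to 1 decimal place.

First find α: α = ln(V₂/V₁)/ln(z₂/z₁) = ln(21.6/15.4)/ln(63.1/13.1) = 0.33833/1.57211 = 0.2152
Extrapolate from 63.1 ft to 301.0 ft: V₃ = 21.6 × (301.0/63.1)^0.2152 = 21.6 × 1.3997 = 30.2328 m/s

30.2 m/s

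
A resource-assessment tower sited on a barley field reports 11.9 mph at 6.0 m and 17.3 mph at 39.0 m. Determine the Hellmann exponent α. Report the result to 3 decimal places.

Power law: V₂/V₁ = (z₂/z₁)^α ⇒ α = ln(V₂/V₁) / ln(z₂/z₁)
α = ln(17.3/11.9) / ln(39.0/6.0) = ln(1.4538) / ln(6.5000)
  = 0.37417 / 1.87180 = 0.19990

α ≈ 0.200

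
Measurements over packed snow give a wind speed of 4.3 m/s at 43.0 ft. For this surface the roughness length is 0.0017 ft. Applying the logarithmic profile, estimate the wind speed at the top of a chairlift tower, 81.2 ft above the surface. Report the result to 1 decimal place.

4.6 m/s

Log law: V(z) ∝ ln(z/z₀), so V₂/V₁ = ln(z₂/z₀) / ln(z₁/z₀).
ln(81.2/0.0017) = 10.7740, ln(43.0/0.0017) = 10.1383
V₂ = 4.3 × 10.7740/10.1383 = 4.3 × 1.0627 = 4.5696 m/s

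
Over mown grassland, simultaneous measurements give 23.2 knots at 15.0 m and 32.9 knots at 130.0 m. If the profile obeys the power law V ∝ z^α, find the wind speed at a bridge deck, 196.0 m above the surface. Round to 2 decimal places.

First find α: α = ln(V₂/V₁)/ln(z₂/z₁) = ln(32.9/23.2)/ln(130.0/15.0) = 0.34932/2.15948 = 0.1618
Extrapolate from 130.0 m to 196.0 m: V₃ = 32.9 × (196.0/130.0)^0.1618 = 32.9 × 1.0687 = 35.1593 knots

35.16 knots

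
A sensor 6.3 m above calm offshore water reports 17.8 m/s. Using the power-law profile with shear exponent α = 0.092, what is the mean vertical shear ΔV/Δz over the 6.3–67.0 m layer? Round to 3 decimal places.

0.071 m/s/m

Power law: V₂ = V₁ · (z₂/z₁)^α = 17.8 × (10.6349)^0.092 = 22.1248 m/s
ΔV/Δz = (22.1248 − 17.8)/(67.0 − 6.3) = 4.3248/60.7000 = 0.07125 m/s/m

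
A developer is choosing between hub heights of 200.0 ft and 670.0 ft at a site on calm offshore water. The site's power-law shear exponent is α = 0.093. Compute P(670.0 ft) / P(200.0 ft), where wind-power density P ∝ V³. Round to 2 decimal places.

Speed ratio: V_B/V_A = (z_B/z_A)^α = (670.0/200.0)^0.093 = (3.3500)^0.093 = 1.11900
Power-density ratio: P_B/P_A = (V_B/V_A)³ = (1.11900)³ = 1.40116

1.40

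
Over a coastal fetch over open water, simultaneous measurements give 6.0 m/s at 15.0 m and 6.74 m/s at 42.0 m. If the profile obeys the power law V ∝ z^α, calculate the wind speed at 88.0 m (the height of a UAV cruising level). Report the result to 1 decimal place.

First find α: α = ln(V₂/V₁)/ln(z₂/z₁) = ln(6.74/6.0)/ln(42.0/15.0) = 0.11630/1.02962 = 0.1130
Extrapolate from 42.0 m to 88.0 m: V₃ = 6.74 × (88.0/42.0)^0.1130 = 6.74 × 1.0871 = 7.3273 m/s

7.3 m/s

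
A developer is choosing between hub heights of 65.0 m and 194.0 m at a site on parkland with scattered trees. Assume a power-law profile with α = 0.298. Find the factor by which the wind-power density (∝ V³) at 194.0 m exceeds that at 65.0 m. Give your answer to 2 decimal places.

Speed ratio: V_B/V_A = (z_B/z_A)^α = (194.0/65.0)^0.298 = (2.9846)^0.298 = 1.38521
Power-density ratio: P_B/P_A = (V_B/V_A)³ = (1.38521)³ = 2.65797

2.66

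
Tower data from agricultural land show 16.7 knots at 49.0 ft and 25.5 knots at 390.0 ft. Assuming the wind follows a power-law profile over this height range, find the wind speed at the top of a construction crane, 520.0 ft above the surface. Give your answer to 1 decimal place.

First find α: α = ln(V₂/V₁)/ln(z₂/z₁) = ln(25.5/16.7)/ln(390.0/49.0) = 0.42327/2.07433 = 0.2041
Extrapolate from 390.0 ft to 520.0 ft: V₃ = 25.5 × (520.0/390.0)^0.2041 = 25.5 × 1.0605 = 27.0417 knots

27.0 knots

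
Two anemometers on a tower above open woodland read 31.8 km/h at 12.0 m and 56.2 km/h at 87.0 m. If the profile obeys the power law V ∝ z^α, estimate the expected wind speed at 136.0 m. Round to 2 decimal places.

First find α: α = ln(V₂/V₁)/ln(z₂/z₁) = ln(56.2/31.8)/ln(87.0/12.0) = 0.56945/1.98100 = 0.2875
Extrapolate from 87.0 m to 136.0 m: V₃ = 56.2 × (136.0/87.0)^0.2875 = 56.2 × 1.1370 = 63.9011 km/h

63.90 km/h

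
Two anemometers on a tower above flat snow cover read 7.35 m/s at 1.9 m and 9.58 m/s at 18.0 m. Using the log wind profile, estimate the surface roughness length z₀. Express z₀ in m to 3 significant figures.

Log law: V(z) ∝ ln(z/z₀). With r = V₁/V₂ = 7.35/9.58 = 0.76722,
r · ln(z₂/z₀) = ln(z₁/z₀) ⇒ ln z₀ = (ln z₁ − r·ln z₂)/(1 − r)
ln z₀ = (0.64185 − 0.76722×2.89037) / 0.23278 = -6.7692
z₀ = exp(-6.7692) = 0.001149 m

z₀ ≈ 0.00115 m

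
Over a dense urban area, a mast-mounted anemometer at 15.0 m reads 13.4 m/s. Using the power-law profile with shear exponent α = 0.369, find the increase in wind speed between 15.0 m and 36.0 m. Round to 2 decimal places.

5.11 m/s

Power law: V₂ = V₁ · (z₂/z₁)^α = 13.4 × (2.4000)^0.369 = 18.5098 m/s
ΔV = 18.5098 − 13.4 = 5.1098 m/s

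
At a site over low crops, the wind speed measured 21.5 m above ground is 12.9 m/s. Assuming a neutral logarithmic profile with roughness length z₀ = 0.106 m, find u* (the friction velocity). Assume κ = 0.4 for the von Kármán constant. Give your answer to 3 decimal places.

Log law: V(z) = (u*/κ) · ln(z/z₀) ⇒ u* = κ · V / ln(z/z₀)
u* = 0.4 × 12.9 / ln(21.5/0.106) = 0.4 × 12.9 / 5.3124
   = 5.1600 / 5.3124 = 0.9713 m/s

u* ≈ 0.971 m/s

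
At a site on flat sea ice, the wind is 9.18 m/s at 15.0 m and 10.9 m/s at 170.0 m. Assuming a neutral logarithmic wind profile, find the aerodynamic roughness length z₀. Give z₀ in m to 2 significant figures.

Log law: V(z) ∝ ln(z/z₀). With r = V₁/V₂ = 9.18/10.9 = 0.84220,
r · ln(z₂/z₀) = ln(z₁/z₀) ⇒ ln z₀ = (ln z₁ − r·ln z₂)/(1 − r)
ln z₀ = (2.70805 − 0.84220×5.13580) / 0.15780 = -10.2494
z₀ = exp(-10.2494) = 0.00003538 m

z₀ ≈ 0.000035 m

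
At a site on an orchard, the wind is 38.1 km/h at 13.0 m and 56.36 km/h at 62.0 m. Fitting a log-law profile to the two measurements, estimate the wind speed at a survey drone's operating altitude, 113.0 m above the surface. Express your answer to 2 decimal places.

63.38 km/h

Log law: V ∝ ln(z/z₀). From the pair, with r = V₁/V₂ = 0.67601,
ln z₀ = (ln z₁ − r·ln z₂)/(1 − r) = (2.5649 − 0.67601×4.1271)/0.32399 = -0.6946 → z₀ = 0.4993 m
V₃ = V₁ · ln(z₃/z₀)/ln(z₁/z₀) = 38.1 × 5.4220/3.2595 = 63.3762 km/h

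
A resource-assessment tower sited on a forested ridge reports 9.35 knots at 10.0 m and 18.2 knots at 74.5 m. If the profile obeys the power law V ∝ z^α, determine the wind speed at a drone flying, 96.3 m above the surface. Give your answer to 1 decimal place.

19.8 knots

First find α: α = ln(V₂/V₁)/ln(z₂/z₁) = ln(18.2/9.35)/ln(74.5/10.0) = 0.66605/2.00821 = 0.3317
Extrapolate from 74.5 m to 96.3 m: V₃ = 18.2 × (96.3/74.5)^0.3317 = 18.2 × 1.0889 = 19.8172 knots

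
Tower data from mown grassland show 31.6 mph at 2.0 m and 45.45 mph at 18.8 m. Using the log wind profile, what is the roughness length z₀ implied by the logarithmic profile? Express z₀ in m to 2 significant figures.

Log law: V(z) ∝ ln(z/z₀). With r = V₁/V₂ = 31.6/45.45 = 0.69527,
r · ln(z₂/z₀) = ln(z₁/z₀) ⇒ ln z₀ = (ln z₁ − r·ln z₂)/(1 − r)
ln z₀ = (0.69315 − 0.69527×2.93386) / 0.30473 = -4.4192
z₀ = exp(-4.4192) = 0.01204 m

z₀ ≈ 0.012 m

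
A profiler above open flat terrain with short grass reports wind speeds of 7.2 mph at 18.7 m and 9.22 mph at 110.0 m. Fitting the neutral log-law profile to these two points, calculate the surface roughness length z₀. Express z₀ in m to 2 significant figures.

Log law: V(z) ∝ ln(z/z₀). With r = V₁/V₂ = 7.2/9.22 = 0.78091,
r · ln(z₂/z₀) = ln(z₁/z₀) ⇒ ln z₀ = (ln z₁ − r·ln z₂)/(1 − r)
ln z₀ = (2.92852 − 0.78091×4.70048) / 0.21909 = -3.3874
z₀ = exp(-3.3874) = 0.03380 m

z₀ ≈ 0.034 m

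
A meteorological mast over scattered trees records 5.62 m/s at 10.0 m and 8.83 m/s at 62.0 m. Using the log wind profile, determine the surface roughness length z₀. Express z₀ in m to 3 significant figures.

z₀ ≈ 0.410 m

Log law: V(z) ∝ ln(z/z₀). With r = V₁/V₂ = 5.62/8.83 = 0.63647,
r · ln(z₂/z₀) = ln(z₁/z₀) ⇒ ln z₀ = (ln z₁ − r·ln z₂)/(1 − r)
ln z₀ = (2.30259 − 0.63647×4.12713) / 0.36353 = -0.8918
z₀ = exp(-0.8918) = 0.4099 m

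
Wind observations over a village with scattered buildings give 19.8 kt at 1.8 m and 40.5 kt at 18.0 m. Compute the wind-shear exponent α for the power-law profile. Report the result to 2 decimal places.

Power law: V₂/V₁ = (z₂/z₁)^α ⇒ α = ln(V₂/V₁) / ln(z₂/z₁)
α = ln(40.5/19.8) / ln(18.0/1.8) = ln(2.0455) / ln(10.0000)
  = 0.71562 / 2.30259 = 0.31079

α ≈ 0.31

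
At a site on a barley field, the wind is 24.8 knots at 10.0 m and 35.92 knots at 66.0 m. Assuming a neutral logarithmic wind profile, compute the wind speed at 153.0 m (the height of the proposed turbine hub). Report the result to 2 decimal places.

Log law: V ∝ ln(z/z₀). From the pair, with r = V₁/V₂ = 0.69042,
ln z₀ = (ln z₁ − r·ln z₂)/(1 − r) = (2.3026 − 0.69042×4.1897)/0.30958 = -1.9060 → z₀ = 0.1487 m
V₃ = V₁ · ln(z₃/z₀)/ln(z₁/z₀) = 24.8 × 6.9364/4.2086 = 40.8745 knots

40.87 knots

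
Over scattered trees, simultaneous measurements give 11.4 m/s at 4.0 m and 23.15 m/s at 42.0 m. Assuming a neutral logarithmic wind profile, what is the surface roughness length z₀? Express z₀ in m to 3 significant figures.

Log law: V(z) ∝ ln(z/z₀). With r = V₁/V₂ = 11.4/23.15 = 0.49244,
r · ln(z₂/z₀) = ln(z₁/z₀) ⇒ ln z₀ = (ln z₁ − r·ln z₂)/(1 − r)
ln z₀ = (1.38629 − 0.49244×3.73767) / 0.50756 = -0.8950
z₀ = exp(-0.8950) = 0.4086 m

z₀ ≈ 0.409 m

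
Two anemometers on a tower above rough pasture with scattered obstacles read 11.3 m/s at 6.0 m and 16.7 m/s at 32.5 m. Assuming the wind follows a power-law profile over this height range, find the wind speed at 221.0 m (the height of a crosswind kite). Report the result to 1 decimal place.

First find α: α = ln(V₂/V₁)/ln(z₂/z₁) = ln(16.7/11.3)/ln(32.5/6.0) = 0.39061/1.68948 = 0.2312
Extrapolate from 32.5 m to 221.0 m: V₃ = 16.7 × (221.0/32.5)^0.2312 = 16.7 × 1.5577 = 26.0131 m/s

26.0 m/s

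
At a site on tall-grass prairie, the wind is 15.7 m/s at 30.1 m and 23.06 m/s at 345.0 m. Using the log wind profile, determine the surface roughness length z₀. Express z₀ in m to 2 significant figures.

z₀ ≈ 0.17 m

Log law: V(z) ∝ ln(z/z₀). With r = V₁/V₂ = 15.7/23.06 = 0.68083,
r · ln(z₂/z₀) = ln(z₁/z₀) ⇒ ln z₀ = (ln z₁ − r·ln z₂)/(1 − r)
ln z₀ = (3.40453 − 0.68083×5.84354) / 0.31917 = -1.7983
z₀ = exp(-1.7983) = 0.1656 m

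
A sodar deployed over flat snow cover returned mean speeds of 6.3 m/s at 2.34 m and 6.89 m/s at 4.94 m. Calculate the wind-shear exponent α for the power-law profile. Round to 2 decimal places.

Power law: V₂/V₁ = (z₂/z₁)^α ⇒ α = ln(V₂/V₁) / ln(z₂/z₁)
α = ln(6.89/6.3) / ln(4.94/2.34) = ln(1.0937) / ln(2.1111)
  = 0.08952 / 0.74721 = 0.11981

α ≈ 0.12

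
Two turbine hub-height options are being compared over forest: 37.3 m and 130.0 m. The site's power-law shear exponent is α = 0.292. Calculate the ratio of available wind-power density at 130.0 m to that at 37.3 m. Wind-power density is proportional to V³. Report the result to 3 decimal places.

2.985

Speed ratio: V_B/V_A = (z_B/z_A)^α = (130.0/37.3)^0.292 = (3.4853)^0.292 = 1.43990
Power-density ratio: P_B/P_A = (V_B/V_A)³ = (1.43990)³ = 2.98537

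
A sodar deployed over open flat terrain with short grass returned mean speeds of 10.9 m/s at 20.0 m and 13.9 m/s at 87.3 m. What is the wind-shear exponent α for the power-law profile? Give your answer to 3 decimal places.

α ≈ 0.165

Power law: V₂/V₁ = (z₂/z₁)^α ⇒ α = ln(V₂/V₁) / ln(z₂/z₁)
α = ln(13.9/10.9) / ln(87.3/20.0) = ln(1.2752) / ln(4.3650)
  = 0.24313 / 1.47362 = 0.16499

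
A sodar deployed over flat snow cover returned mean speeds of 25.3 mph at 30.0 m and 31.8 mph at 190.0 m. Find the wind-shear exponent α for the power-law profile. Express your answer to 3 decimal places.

α ≈ 0.124

Power law: V₂/V₁ = (z₂/z₁)^α ⇒ α = ln(V₂/V₁) / ln(z₂/z₁)
α = ln(31.8/25.3) / ln(190.0/30.0) = ln(1.2569) / ln(6.3333)
  = 0.22866 / 1.84583 = 0.12388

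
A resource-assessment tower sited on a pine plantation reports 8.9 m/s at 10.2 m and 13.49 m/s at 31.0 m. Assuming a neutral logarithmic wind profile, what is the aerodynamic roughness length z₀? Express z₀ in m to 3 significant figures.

Log law: V(z) ∝ ln(z/z₀). With r = V₁/V₂ = 8.9/13.49 = 0.65975,
r · ln(z₂/z₀) = ln(z₁/z₀) ⇒ ln z₀ = (ln z₁ − r·ln z₂)/(1 − r)
ln z₀ = (2.32239 − 0.65975×3.43399) / 0.34025 = 0.1670
z₀ = exp(0.1670) = 1.182 m

z₀ ≈ 1.18 m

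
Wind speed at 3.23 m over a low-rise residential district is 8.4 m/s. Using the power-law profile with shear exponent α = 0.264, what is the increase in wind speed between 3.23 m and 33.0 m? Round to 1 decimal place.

7.1 m/s

Power law: V₂ = V₁ · (z₂/z₁)^α = 8.4 × (10.2167)^0.264 = 15.5145 m/s
ΔV = 15.5145 − 8.4 = 7.1145 m/s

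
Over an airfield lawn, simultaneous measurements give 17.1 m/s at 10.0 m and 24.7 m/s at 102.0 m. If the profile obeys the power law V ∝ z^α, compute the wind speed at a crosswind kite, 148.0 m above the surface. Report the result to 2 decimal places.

First find α: α = ln(V₂/V₁)/ln(z₂/z₁) = ln(24.7/17.1)/ln(102.0/10.0) = 0.36772/2.32239 = 0.1583
Extrapolate from 102.0 m to 148.0 m: V₃ = 24.7 × (148.0/102.0)^0.1583 = 24.7 × 1.0607 = 26.1996 m/s

26.20 m/s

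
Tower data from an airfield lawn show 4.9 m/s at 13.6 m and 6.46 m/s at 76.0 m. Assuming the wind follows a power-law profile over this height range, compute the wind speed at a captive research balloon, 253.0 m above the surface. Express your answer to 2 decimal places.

7.84 m/s

First find α: α = ln(V₂/V₁)/ln(z₂/z₁) = ln(6.46/4.9)/ln(76.0/13.6) = 0.27639/1.72066 = 0.1606
Extrapolate from 76.0 m to 253.0 m: V₃ = 6.46 × (253.0/76.0)^0.1606 = 6.46 × 1.2131 = 7.8367 m/s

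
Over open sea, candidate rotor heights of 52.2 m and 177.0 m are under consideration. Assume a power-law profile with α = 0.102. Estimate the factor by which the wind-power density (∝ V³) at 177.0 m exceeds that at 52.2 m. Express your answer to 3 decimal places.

1.453

Speed ratio: V_B/V_A = (z_B/z_A)^α = (177.0/52.2)^0.102 = (3.3908)^0.102 = 1.13264
Power-density ratio: P_B/P_A = (V_B/V_A)³ = (1.13264)³ = 1.45302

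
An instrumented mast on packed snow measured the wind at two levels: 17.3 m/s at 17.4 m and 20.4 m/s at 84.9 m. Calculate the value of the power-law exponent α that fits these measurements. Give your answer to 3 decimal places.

α ≈ 0.104

Power law: V₂/V₁ = (z₂/z₁)^α ⇒ α = ln(V₂/V₁) / ln(z₂/z₁)
α = ln(20.4/17.3) / ln(84.9/17.4) = ln(1.1792) / ln(4.8793)
  = 0.16483 / 1.58500 = 0.10399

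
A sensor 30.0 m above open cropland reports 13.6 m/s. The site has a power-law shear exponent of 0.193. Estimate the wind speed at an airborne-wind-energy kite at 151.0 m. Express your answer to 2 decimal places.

18.58 m/s

Power-law profile: V₂ = V₁ · (z₂/z₁)^α
V₂ = 13.6 × (151.0/30.0)^0.193 = 13.6 × (5.0333)^0.193
    = 13.6 × 1.3660 = 18.5779 m/s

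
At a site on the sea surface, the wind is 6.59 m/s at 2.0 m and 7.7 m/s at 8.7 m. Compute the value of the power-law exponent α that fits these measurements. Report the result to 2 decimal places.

α ≈ 0.11

Power law: V₂/V₁ = (z₂/z₁)^α ⇒ α = ln(V₂/V₁) / ln(z₂/z₁)
α = ln(7.7/6.59) / ln(8.7/2.0) = ln(1.1684) / ln(4.3500)
  = 0.15567 / 1.47018 = 0.10588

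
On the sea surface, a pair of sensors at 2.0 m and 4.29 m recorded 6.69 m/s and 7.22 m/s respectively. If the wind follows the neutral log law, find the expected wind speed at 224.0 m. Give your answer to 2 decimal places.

Log law: V ∝ ln(z/z₀). From the pair, with r = V₁/V₂ = 0.92659,
ln z₀ = (ln z₁ − r·ln z₂)/(1 − r) = (0.6931 − 0.92659×1.4563)/0.07341 = -8.9397 → z₀ = 0.0001311 m
V₃ = V₁ · ln(z₃/z₀)/ln(z₁/z₀) = 6.69 × 14.3513/9.6328 = 9.9670 m/s

9.97 m/s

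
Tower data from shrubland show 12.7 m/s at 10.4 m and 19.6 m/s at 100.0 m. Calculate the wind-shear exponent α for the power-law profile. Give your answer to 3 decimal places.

α ≈ 0.192

Power law: V₂/V₁ = (z₂/z₁)^α ⇒ α = ln(V₂/V₁) / ln(z₂/z₁)
α = ln(19.6/12.7) / ln(100.0/10.4) = ln(1.5433) / ln(9.6154)
  = 0.43393 / 2.26336 = 0.19172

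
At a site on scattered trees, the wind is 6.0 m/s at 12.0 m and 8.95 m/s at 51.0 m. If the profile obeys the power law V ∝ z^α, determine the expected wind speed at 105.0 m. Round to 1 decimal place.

First find α: α = ln(V₂/V₁)/ln(z₂/z₁) = ln(8.95/6.0)/ln(51.0/12.0) = 0.39989/1.44692 = 0.2764
Extrapolate from 51.0 m to 105.0 m: V₃ = 8.95 × (105.0/51.0)^0.2764 = 8.95 × 1.2209 = 10.9270 m/s

10.9 m/s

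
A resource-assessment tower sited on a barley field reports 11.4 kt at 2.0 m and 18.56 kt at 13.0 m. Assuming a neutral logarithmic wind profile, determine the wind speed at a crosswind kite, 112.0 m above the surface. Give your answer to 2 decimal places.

26.80 kt

Log law: V ∝ ln(z/z₀). From the pair, with r = V₁/V₂ = 0.61422,
ln z₀ = (ln z₁ − r·ln z₂)/(1 − r) = (0.6931 − 0.61422×2.5649)/0.38578 = -2.2871 → z₀ = 0.1016 m
V₃ = V₁ · ln(z₃/z₀)/ln(z₁/z₀) = 11.4 × 7.0056/2.9802 = 26.7977 kt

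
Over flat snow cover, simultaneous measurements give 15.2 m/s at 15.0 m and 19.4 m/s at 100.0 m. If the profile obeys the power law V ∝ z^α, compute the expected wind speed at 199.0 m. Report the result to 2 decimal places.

21.20 m/s

First find α: α = ln(V₂/V₁)/ln(z₂/z₁) = ln(19.4/15.2)/ln(100.0/15.0) = 0.24398/1.89712 = 0.1286
Extrapolate from 100.0 m to 199.0 m: V₃ = 19.4 × (199.0/100.0)^0.1286 = 19.4 × 1.0925 = 21.1951 m/s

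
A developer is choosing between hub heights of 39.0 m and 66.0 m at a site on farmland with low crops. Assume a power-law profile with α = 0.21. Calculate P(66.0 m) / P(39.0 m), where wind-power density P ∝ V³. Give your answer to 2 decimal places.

1.39

Speed ratio: V_B/V_A = (z_B/z_A)^α = (66.0/39.0)^0.21 = (1.6923)^0.21 = 1.11681
Power-density ratio: P_B/P_A = (V_B/V_A)³ = (1.11681)³ = 1.39297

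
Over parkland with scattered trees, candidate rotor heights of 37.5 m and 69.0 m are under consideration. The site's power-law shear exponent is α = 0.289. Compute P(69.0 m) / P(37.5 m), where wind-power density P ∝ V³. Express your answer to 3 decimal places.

Speed ratio: V_B/V_A = (z_B/z_A)^α = (69.0/37.5)^0.289 = (1.8400)^0.289 = 1.19270
Power-density ratio: P_B/P_A = (V_B/V_A)³ = (1.19270)³ = 1.69667

1.697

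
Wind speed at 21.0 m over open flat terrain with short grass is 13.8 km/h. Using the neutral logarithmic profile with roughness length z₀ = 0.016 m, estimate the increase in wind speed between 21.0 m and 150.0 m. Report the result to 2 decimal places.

3.78 km/h

Log law: V₂ = V₁ · ln(z₂/z₀)/ln(z₁/z₀) = 13.8 × 9.1458/7.1797 = 17.5790 km/h
ΔV = 17.5790 − 13.8 = 3.7790 km/h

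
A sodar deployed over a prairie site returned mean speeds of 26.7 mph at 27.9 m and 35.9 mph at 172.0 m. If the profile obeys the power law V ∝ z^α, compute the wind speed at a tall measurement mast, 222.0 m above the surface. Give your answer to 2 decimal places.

37.42 mph

First find α: α = ln(V₂/V₁)/ln(z₂/z₁) = ln(35.9/26.7)/ln(172.0/27.9) = 0.29607/1.81887 = 0.1628
Extrapolate from 172.0 m to 222.0 m: V₃ = 35.9 × (222.0/172.0)^0.1628 = 35.9 × 1.0424 = 37.4226 mph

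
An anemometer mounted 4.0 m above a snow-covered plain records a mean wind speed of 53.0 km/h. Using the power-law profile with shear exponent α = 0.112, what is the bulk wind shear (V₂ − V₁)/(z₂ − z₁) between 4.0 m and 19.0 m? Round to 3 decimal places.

0.674 km/h/m

Power law: V₂ = V₁ · (z₂/z₁)^α = 53.0 × (4.7500)^0.112 = 63.1053 km/h
ΔV/Δz = (63.1053 − 53.0)/(19.0 − 4.0) = 10.1053/15.0000 = 0.67368 km/h/m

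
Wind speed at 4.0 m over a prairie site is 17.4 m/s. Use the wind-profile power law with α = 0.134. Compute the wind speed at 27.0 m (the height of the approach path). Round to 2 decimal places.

22.47 m/s

Power-law profile: V₂ = V₁ · (z₂/z₁)^α
V₂ = 17.4 × (27.0/4.0)^0.134 = 17.4 × (6.7500)^0.134
    = 17.4 × 1.2916 = 22.4738 m/s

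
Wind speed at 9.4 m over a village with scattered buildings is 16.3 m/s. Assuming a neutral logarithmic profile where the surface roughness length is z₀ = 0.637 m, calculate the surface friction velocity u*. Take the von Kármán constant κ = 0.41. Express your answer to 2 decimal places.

Log law: V(z) = (u*/κ) · ln(z/z₀) ⇒ u* = κ · V / ln(z/z₀)
u* = 0.41 × 16.3 / ln(9.4/0.637) = 0.41 × 16.3 / 2.6917
   = 6.6830 / 2.6917 = 2.4828 m/s

u* ≈ 2.48 m/s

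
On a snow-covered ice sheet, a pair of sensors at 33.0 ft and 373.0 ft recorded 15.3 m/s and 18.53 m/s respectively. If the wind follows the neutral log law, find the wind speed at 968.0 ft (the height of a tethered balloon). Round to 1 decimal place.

Log law: V ∝ ln(z/z₀). From the pair, with r = V₁/V₂ = 0.82569,
ln z₀ = (ln z₁ − r·ln z₂)/(1 − r) = (3.4965 − 0.82569×5.9216)/0.17431 = -7.9907 → z₀ = 0.0003386 ft
V₃ = V₁ · ln(z₃/z₀)/ln(z₁/z₀) = 15.3 × 14.8659/11.4872 = 19.8002 m/s

19.8 m/s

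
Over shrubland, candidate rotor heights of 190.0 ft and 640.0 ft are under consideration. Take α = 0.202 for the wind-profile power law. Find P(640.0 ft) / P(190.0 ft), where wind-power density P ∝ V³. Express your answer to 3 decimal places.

Speed ratio: V_B/V_A = (z_B/z_A)^α = (640.0/190.0)^0.202 = (3.3684)^0.202 = 1.27803
Power-density ratio: P_B/P_A = (V_B/V_A)³ = (1.27803)³ = 2.08747

2.087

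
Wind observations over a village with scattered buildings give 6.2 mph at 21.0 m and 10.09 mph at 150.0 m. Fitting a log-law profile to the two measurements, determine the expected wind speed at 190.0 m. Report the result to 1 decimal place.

10.6 mph

Log law: V ∝ ln(z/z₀). From the pair, with r = V₁/V₂ = 0.61447,
ln z₀ = (ln z₁ − r·ln z₂)/(1 − r) = (3.0445 − 0.61447×5.0106)/0.38553 = -0.0891 → z₀ = 0.9147 m
V₃ = V₁ · ln(z₃/z₀)/ln(z₁/z₀) = 6.2 × 5.3362/3.1337 = 10.5577 mph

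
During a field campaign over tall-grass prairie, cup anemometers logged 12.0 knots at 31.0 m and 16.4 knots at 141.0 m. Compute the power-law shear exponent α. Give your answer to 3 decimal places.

Power law: V₂/V₁ = (z₂/z₁)^α ⇒ α = ln(V₂/V₁) / ln(z₂/z₁)
α = ln(16.4/12.0) / ln(141.0/31.0) = ln(1.3667) / ln(4.5484)
  = 0.31237 / 1.51477 = 0.20622

α ≈ 0.206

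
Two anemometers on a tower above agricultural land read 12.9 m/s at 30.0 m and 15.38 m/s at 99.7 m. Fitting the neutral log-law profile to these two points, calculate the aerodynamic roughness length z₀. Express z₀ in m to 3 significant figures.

z₀ ≈ 0.0581 m

Log law: V(z) ∝ ln(z/z₀). With r = V₁/V₂ = 12.9/15.38 = 0.83875,
r · ln(z₂/z₀) = ln(z₁/z₀) ⇒ ln z₀ = (ln z₁ − r·ln z₂)/(1 − r)
ln z₀ = (3.40120 − 0.83875×4.60217) / 0.16125 = -2.8458
z₀ = exp(-2.8458) = 0.05809 m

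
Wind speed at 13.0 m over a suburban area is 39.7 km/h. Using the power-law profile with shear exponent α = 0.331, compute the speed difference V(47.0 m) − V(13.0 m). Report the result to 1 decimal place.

Power law: V₂ = V₁ · (z₂/z₁)^α = 39.7 × (3.6154)^0.331 = 60.7491 km/h
ΔV = 60.7491 − 39.7 = 21.0491 km/h

21.0 km/h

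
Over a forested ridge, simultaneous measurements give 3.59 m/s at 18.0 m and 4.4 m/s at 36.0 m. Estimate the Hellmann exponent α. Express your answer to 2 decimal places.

Power law: V₂/V₁ = (z₂/z₁)^α ⇒ α = ln(V₂/V₁) / ln(z₂/z₁)
α = ln(4.4/3.59) / ln(36.0/18.0) = ln(1.2256) / ln(2.0000)
  = 0.20345 / 0.69315 = 0.29352

α ≈ 0.29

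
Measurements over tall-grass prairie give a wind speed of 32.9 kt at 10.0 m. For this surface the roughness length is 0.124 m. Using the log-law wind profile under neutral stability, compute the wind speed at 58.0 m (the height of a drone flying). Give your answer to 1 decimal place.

46.1 kt

Log law: V(z) ∝ ln(z/z₀), so V₂/V₁ = ln(z₂/z₀) / ln(z₁/z₀).
ln(58.0/0.124) = 6.1479, ln(10.0/0.124) = 4.3901
V₂ = 32.9 × 6.1479/4.3901 = 32.9 × 1.4004 = 46.0737 kt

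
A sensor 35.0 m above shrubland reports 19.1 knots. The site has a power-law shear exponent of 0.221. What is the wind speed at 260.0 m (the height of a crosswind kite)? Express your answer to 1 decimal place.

29.8 knots

Power-law profile: V₂ = V₁ · (z₂/z₁)^α
V₂ = 19.1 × (260.0/35.0)^0.221 = 19.1 × (7.4286)^0.221
    = 19.1 × 1.5577 = 29.7511 knots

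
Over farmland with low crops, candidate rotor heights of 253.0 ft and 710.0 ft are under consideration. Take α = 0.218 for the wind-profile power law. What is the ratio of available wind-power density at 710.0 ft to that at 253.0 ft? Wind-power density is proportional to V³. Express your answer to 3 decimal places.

1.964

Speed ratio: V_B/V_A = (z_B/z_A)^α = (710.0/253.0)^0.218 = (2.8063)^0.218 = 1.25226
Power-density ratio: P_B/P_A = (V_B/V_A)³ = (1.25226)³ = 1.96373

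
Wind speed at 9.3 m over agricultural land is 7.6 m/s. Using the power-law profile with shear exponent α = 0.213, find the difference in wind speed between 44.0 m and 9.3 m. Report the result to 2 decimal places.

Power law: V₂ = V₁ · (z₂/z₁)^α = 7.6 × (4.7312)^0.213 = 10.5824 m/s
ΔV = 10.5824 − 7.6 = 2.9824 m/s

2.98 m/s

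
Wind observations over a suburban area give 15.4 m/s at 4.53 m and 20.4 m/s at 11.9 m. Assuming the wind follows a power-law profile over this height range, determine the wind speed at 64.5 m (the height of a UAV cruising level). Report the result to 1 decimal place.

First find α: α = ln(V₂/V₁)/ln(z₂/z₁) = ln(20.4/15.4)/ln(11.9/4.53) = 0.28117/0.96582 = 0.2911
Extrapolate from 11.9 m to 64.5 m: V₃ = 20.4 × (64.5/11.9)^0.2911 = 20.4 × 1.6356 = 33.3668 m/s

33.4 m/s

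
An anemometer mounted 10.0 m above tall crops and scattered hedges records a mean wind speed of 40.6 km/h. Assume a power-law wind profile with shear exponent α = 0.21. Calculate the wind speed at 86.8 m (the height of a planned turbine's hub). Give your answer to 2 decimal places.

63.92 km/h

Power-law profile: V₂ = V₁ · (z₂/z₁)^α
V₂ = 40.6 × (86.8/10.0)^0.21 = 40.6 × (8.6800)^0.21
    = 40.6 × 1.5743 = 63.9168 km/h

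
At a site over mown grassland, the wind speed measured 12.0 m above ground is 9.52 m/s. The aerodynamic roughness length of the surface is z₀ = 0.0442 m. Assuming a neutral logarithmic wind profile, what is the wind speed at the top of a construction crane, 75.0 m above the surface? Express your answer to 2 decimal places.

Log law: V(z) ∝ ln(z/z₀), so V₂/V₁ = ln(z₂/z₀) / ln(z₁/z₀).
ln(75.0/0.0442) = 7.4365, ln(12.0/0.0442) = 5.6039
V₂ = 9.52 × 7.4365/5.6039 = 9.52 × 1.3270 = 12.6332 m/s

12.63 m/s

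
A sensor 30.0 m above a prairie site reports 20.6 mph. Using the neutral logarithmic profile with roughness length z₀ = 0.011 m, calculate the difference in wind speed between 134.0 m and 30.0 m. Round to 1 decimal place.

3.9 mph

Log law: V₂ = V₁ · ln(z₂/z₀)/ln(z₁/z₀) = 20.6 × 9.4077/7.9111 = 24.4972 mph
ΔV = 24.4972 − 20.6 = 3.8972 mph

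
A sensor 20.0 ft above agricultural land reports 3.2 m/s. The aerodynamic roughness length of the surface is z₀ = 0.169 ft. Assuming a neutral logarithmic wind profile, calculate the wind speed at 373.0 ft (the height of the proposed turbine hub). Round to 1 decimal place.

5.2 m/s

Log law: V(z) ∝ ln(z/z₀), so V₂/V₁ = ln(z₂/z₀) / ln(z₁/z₀).
ln(373.0/0.169) = 7.6994, ln(20.0/0.169) = 4.7736
V₂ = 3.2 × 7.6994/4.7736 = 3.2 × 1.6129 = 5.1614 m/s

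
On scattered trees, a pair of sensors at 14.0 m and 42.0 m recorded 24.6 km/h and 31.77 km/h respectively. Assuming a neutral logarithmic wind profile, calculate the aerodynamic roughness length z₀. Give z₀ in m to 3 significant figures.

Log law: V(z) ∝ ln(z/z₀). With r = V₁/V₂ = 24.6/31.77 = 0.77432,
r · ln(z₂/z₀) = ln(z₁/z₀) ⇒ ln z₀ = (ln z₁ − r·ln z₂)/(1 − r)
ln z₀ = (2.63906 − 0.77432×3.73767) / 0.22568 = -1.1302
z₀ = exp(-1.1302) = 0.3230 m

z₀ ≈ 0.323 m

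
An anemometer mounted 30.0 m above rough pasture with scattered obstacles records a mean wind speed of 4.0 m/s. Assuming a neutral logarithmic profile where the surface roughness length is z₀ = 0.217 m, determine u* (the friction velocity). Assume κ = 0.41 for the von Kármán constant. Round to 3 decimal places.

u* ≈ 0.333 m/s

Log law: V(z) = (u*/κ) · ln(z/z₀) ⇒ u* = κ · V / ln(z/z₀)
u* = 0.41 × 4.0 / ln(30.0/0.217) = 0.41 × 4.0 / 4.9291
   = 1.6400 / 4.9291 = 0.3327 m/s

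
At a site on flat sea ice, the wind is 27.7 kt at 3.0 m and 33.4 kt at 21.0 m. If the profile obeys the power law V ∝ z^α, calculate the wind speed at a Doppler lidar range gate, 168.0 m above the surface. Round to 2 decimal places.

First find α: α = ln(V₂/V₁)/ln(z₂/z₁) = ln(33.4/27.7)/ln(21.0/3.0) = 0.18712/1.94591 = 0.0962
Extrapolate from 21.0 m to 168.0 m: V₃ = 33.4 × (168.0/21.0)^0.0962 = 33.4 × 1.2214 = 40.7934 kt

40.79 kt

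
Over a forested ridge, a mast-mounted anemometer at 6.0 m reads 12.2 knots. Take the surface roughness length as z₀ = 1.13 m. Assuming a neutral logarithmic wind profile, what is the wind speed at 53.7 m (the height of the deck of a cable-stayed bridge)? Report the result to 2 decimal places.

28.22 knots

Log law: V(z) ∝ ln(z/z₀), so V₂/V₁ = ln(z₂/z₀) / ln(z₁/z₀).
ln(53.7/1.13) = 3.8612, ln(6.0/1.13) = 1.6695
V₂ = 12.2 × 3.8612/1.6695 = 12.2 × 2.3127 = 28.2153 knots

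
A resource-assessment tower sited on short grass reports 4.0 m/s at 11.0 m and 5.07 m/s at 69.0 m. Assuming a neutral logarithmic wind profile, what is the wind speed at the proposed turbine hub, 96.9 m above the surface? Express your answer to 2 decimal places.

5.27 m/s

Log law: V ∝ ln(z/z₀). From the pair, with r = V₁/V₂ = 0.78895,
ln z₀ = (ln z₁ − r·ln z₂)/(1 − r) = (2.3979 − 0.78895×4.2341)/0.21105 = -4.4664 → z₀ = 0.01149 m
V₃ = V₁ · ln(z₃/z₀)/ln(z₁/z₀) = 4.0 × 9.0401/6.8643 = 5.2679 m/s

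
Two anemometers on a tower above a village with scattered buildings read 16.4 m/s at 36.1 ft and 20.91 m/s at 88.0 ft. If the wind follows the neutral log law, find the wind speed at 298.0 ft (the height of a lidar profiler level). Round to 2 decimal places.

27.08 m/s

Log law: V ∝ ln(z/z₀). From the pair, with r = V₁/V₂ = 0.78431,
ln z₀ = (ln z₁ − r·ln z₂)/(1 − r) = (3.5863 − 0.78431×4.4773)/0.21569 = 0.3461 → z₀ = 1.414 ft
V₃ = V₁ · ln(z₃/z₀)/ln(z₁/z₀) = 16.4 × 5.3510/3.2402 = 27.0838 m/s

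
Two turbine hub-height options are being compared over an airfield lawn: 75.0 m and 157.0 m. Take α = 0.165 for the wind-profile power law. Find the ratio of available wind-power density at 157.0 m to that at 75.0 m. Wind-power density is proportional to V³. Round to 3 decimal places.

1.442

Speed ratio: V_B/V_A = (z_B/z_A)^α = (157.0/75.0)^0.165 = (2.0933)^0.165 = 1.12964
Power-density ratio: P_B/P_A = (V_B/V_A)³ = (1.12964)³ = 1.44150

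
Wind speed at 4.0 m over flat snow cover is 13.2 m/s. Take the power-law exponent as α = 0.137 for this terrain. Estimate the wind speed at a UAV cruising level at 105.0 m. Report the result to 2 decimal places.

20.65 m/s

Power-law profile: V₂ = V₁ · (z₂/z₁)^α
V₂ = 13.2 × (105.0/4.0)^0.137 = 13.2 × (26.2500)^0.137
    = 13.2 × 1.5647 = 20.6535 m/s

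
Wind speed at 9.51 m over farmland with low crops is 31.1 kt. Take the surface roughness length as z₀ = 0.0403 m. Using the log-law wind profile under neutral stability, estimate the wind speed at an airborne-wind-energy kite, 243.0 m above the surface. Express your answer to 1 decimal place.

Log law: V(z) ∝ ln(z/z₀), so V₂/V₁ = ln(z₂/z₀) / ln(z₁/z₀).
ln(243.0/0.0403) = 8.7045, ln(9.51/0.0403) = 5.4637
V₂ = 31.1 × 8.7045/5.4637 = 31.1 × 1.5931 = 49.5464 kt

49.5 kt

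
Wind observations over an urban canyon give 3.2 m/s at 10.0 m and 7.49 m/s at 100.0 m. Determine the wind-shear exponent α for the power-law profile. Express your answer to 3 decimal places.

Power law: V₂/V₁ = (z₂/z₁)^α ⇒ α = ln(V₂/V₁) / ln(z₂/z₁)
α = ln(7.49/3.2) / ln(100.0/10.0) = ln(2.3406) / ln(10.0000)
  = 0.85042 / 2.30259 = 0.36933

α ≈ 0.369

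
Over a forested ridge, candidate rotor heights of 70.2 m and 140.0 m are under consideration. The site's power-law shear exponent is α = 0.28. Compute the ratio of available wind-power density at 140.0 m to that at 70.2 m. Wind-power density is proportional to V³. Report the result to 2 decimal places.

Speed ratio: V_B/V_A = (z_B/z_A)^α = (140.0/70.2)^0.28 = (1.9943)^0.28 = 1.21323
Power-density ratio: P_B/P_A = (V_B/V_A)³ = (1.21323)³ = 1.78577

1.79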